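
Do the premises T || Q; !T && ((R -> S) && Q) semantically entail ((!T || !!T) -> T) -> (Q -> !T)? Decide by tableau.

Initial set: {(T || Q); (!T && ((R -> S) && Q)); !(((!T || !!T) -> T) -> (Q -> !T))}.
(!T && ((R -> S) && Q)): α-rule — add !T, ((R -> S) && Q).
!(((!T || !!T) -> T) -> (Q -> !T)): α-rule — add ((!T || !!T) -> T), !(Q -> !T).
((R -> S) && Q): α-rule — add (R -> S), Q.
!(Q -> !T): α-rule — add Q, !!T.
× closes — contains both T and !T.
All 1 branch closes.
Every branch closed, so the premises entail the conclusion.

Yes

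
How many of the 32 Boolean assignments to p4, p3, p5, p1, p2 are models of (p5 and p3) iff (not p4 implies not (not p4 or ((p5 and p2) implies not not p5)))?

Initial set: {((p5 and p3) iff (not p4 implies not (not p4 or ((p5 and p2) implies not not p5))))}.
((p5 and p3) iff (not p4 implies not (not p4 or ((p5 and p2) implies not not p5)))): β-rule — branch into (p5 and p3), (not p4 implies not (not p4 or ((p5 and p2) implies not not p5)))  //  not (p5 and p3), not (not p4 implies not (not p4 or ((p5 and p2) implies not not p5))).
  branch 1 (add (p5 and p3), (not p4 implies not (not p4 or ((p5 and p2) implies not not p5)))):
    (p5 and p3): α-rule — add p5, p3.
    (not p4 implies not (not p4 or ((p5 and p2) implies not not p5))): β-rule — branch into not not p4  //  not (not p4 or ((p5 and p2) implies not not p5)).
      branch 1.1 (add not not p4):
        ○ open, literals {p3=1, p4=1, p5=1}.
      branch 1.2 (add not (not p4 or ((p5 and p2) implies not not p5))):
        not (not p4 or ((p5 and p2) implies not not p5)): α-rule — add not not p4, not ((p5 and p2) implies not not p5).
        not ((p5 and p2) implies not not p5): α-rule — add (p5 and p2), not not not p5.
        (p5 and p2): α-rule — add p5, p2.
        not not not p5: drop double negation, giving not p5.
        × closes — contains both p5 and not p5.
  branch 2 (add not (p5 and p3), not (not p4 implies not (not p4 or ((p5 and p2) implies not not p5)))):
    not (not p4 implies not (not p4 or ((p5 and p2) implies not not p5))): α-rule — add not p4, not not (not p4 or ((p5 and p2) implies not not p5)).
    not (p5 and p3): β-rule — branch into not p5  //  not p3.
      branch 2.1 (add not p5):
        not not (not p4 or ((p5 and p2) implies not not p5)): β-rule — branch into not p4  //  ((p5 and p2) implies not not p5).
          branch 2.1.1 (add not p4):
            ○ open, literals {p4=0, p5=0}.
          branch 2.1.2 (add ((p5 and p2) implies not not p5)):
            ((p5 and p2) implies not not p5): β-rule — branch into not (p5 and p2)  //  not not p5.
              branch 2.1.2.1 (add not (p5 and p2)):
                not (p5 and p2): β-rule — branch into not p5  //  not p2.
                  branch 2.1.2.1.1 (add not p5):
                    ○ open, literals {p4=0, p5=0}.
                  branch 2.1.2.1.2 (add not p2):
                    ○ open, literals {p2=0, p4=0, p5=0}.
              branch 2.1.2.2 (add not not p5):
                not not p5: drop double negation, giving p5.
                × closes — contains both p5 and not p5.
      branch 2.2 (add not p3):
        not not (not p4 or ((p5 and p2) implies not not p5)): β-rule — branch into not p4  //  ((p5 and p2) implies not not p5).
          branch 2.2.1 (add not p4):
            ○ open, literals {p3=0, p4=0}.
          branch 2.2.2 (add ((p5 and p2) implies not not p5)):
            ((p5 and p2) implies not not p5): β-rule — branch into not (p5 and p2)  //  not not p5.
              branch 2.2.2.1 (add not (p5 and p2)):
                not (p5 and p2): β-rule — branch into not p5  //  not p2.
                  branch 2.2.2.1.1 (add not p5):
                    ○ open, literals {p3=0, p4=0, p5=0}.
                  branch 2.2.2.1.2 (add not p2):
                    ○ open, literals {p2=0, p3=0, p4=0}.
              branch 2.2.2.2 (add not not p5):
                not not p5: drop double negation, giving p5.
                ○ open, literals {p3=0, p4=0, p5=1}.
2 branches closed, 8 open.
Each open branch fixes some atoms; the unmentioned ones are free. Counting distinct full assignments: branch {p3=1, p4=1, p5=1} (p1, p2) contributes 4 new; branch {p4=0, p5=0} (p3, p1, p2) contributes 8 new; branch {p4=0, p5=0} (p3, p1, p2) contributes 0 new; branch {p2=0, p4=0, p5=0} (p3, p1) contributes 0 new; branch {p3=0, p4=0} (p5, p1, p2) contributes 4 new; branch {p3=0, p4=0, p5=0} (p1, p2) contributes 0 new; branch {p2=0, p3=0, p4=0} (p5, p1) contributes 0 new; branch {p3=0, p4=0, p5=1} (p1, p2) contributes 0 new. Total: 16.

16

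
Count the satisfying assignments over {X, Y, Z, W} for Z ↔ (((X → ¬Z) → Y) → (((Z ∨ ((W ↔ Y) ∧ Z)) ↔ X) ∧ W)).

Initial set: {(Z ↔ (((X → ¬Z) → Y) → (((Z ∨ ((W ↔ Y) ∧ Z)) ↔ X) ∧ W)))}.
(Z ↔ (((X → ¬Z) → Y) → (((Z ∨ ((W ↔ Y) ∧ Z)) ↔ X) ∧ W))): β-rule — branch into Z, (((X → ¬Z) → Y) → (((Z ∨ ((W ↔ Y) ∧ Z)) ↔ X) ∧ W))  //  ¬Z, ¬(((X → ¬Z) → Y) → (((Z ∨ ((W ↔ Y) ∧ Z)) ↔ X) ∧ W)).
  branch 1 (add Z, (((X → ¬Z) → Y) → (((Z ∨ ((W ↔ Y) ∧ Z)) ↔ X) ∧ W))):
    (((X → ¬Z) → Y) → (((Z ∨ ((W ↔ Y) ∧ Z)) ↔ X) ∧ W)): β-rule — branch into ¬((X → ¬Z) → Y)  //  (((Z ∨ ((W ↔ Y) ∧ Z)) ↔ X) ∧ W).
      branch 1.1 (add ¬((X → ¬Z) → Y)):
        ¬((X → ¬Z) → Y): α-rule — add (X → ¬Z), ¬Y.
        (X → ¬Z): β-rule — branch into ¬X  //  ¬Z.
          branch 1.1.1 (add ¬X):
            ○ open, literals {X=false, Y=false, Z=true}.
          branch 1.1.2 (add ¬Z):
            × closes — contains both Z and ¬Z.
      branch 1.2 (add (((Z ∨ ((W ↔ Y) ∧ Z)) ↔ X) ∧ W)):
        (((Z ∨ ((W ↔ Y) ∧ Z)) ↔ X) ∧ W): α-rule — add ((Z ∨ ((W ↔ Y) ∧ Z)) ↔ X), W.
        ((Z ∨ ((W ↔ Y) ∧ Z)) ↔ X): β-rule — branch into (Z ∨ ((W ↔ Y) ∧ Z)), X  //  ¬(Z ∨ ((W ↔ Y) ∧ Z)), ¬X.
          branch 1.2.1 (add (Z ∨ ((W ↔ Y) ∧ Z)), X):
            (Z ∨ ((W ↔ Y) ∧ Z)): β-rule — branch into Z  //  ((W ↔ Y) ∧ Z).
              branch 1.2.1.1 (add Z):
                ○ open, literals {W=true, X=true, Z=true}.
              branch 1.2.1.2 (add ((W ↔ Y) ∧ Z)):
                ((W ↔ Y) ∧ Z): α-rule — add (W ↔ Y), Z.
                (W ↔ Y): β-rule — branch into W, Y  //  ¬W, ¬Y.
                  branch 1.2.1.2.1 (add W, Y):
                    ○ open, literals {W=true, X=true, Y=true, Z=true}.
                  branch 1.2.1.2.2 (add ¬W, ¬Y):
                    × closes — contains both W and ¬W.
          branch 1.2.2 (add ¬(Z ∨ ((W ↔ Y) ∧ Z)), ¬X):
            ¬(Z ∨ ((W ↔ Y) ∧ Z)): α-rule — add ¬Z, ¬((W ↔ Y) ∧ Z).
            × closes — contains both Z and ¬Z.
  branch 2 (add ¬Z, ¬(((X → ¬Z) → Y) → (((Z ∨ ((W ↔ Y) ∧ Z)) ↔ X) ∧ W))):
    ¬(((X → ¬Z) → Y) → (((Z ∨ ((W ↔ Y) ∧ Z)) ↔ X) ∧ W)): α-rule — add ((X → ¬Z) → Y), ¬(((Z ∨ ((W ↔ Y) ∧ Z)) ↔ X) ∧ W).
    ((X → ¬Z) → Y): β-rule — branch into ¬(X → ¬Z)  //  Y.
      branch 2.1 (add ¬(X → ¬Z)):
        ¬(X → ¬Z): α-rule — add X, ¬¬Z.
        × closes — contains both Z and ¬Z.
      branch 2.2 (add Y):
        ¬(((Z ∨ ((W ↔ Y) ∧ Z)) ↔ X) ∧ W): β-rule — branch into ¬((Z ∨ ((W ↔ Y) ∧ Z)) ↔ X)  //  ¬W.
          branch 2.2.1 (add ¬((Z ∨ ((W ↔ Y) ∧ Z)) ↔ X)):
            ¬((Z ∨ ((W ↔ Y) ∧ Z)) ↔ X): β-rule — branch into (Z ∨ ((W ↔ Y) ∧ Z)), ¬X  //  ¬(Z ∨ ((W ↔ Y) ∧ Z)), X.
              branch 2.2.1.1 (add (Z ∨ ((W ↔ Y) ∧ Z)), ¬X):
                (Z ∨ ((W ↔ Y) ∧ Z)): β-rule — branch into Z  //  ((W ↔ Y) ∧ Z).
                  branch 2.2.1.1.1 (add Z):
                    × closes — contains both Z and ¬Z.
                  branch 2.2.1.1.2 (add ((W ↔ Y) ∧ Z)):
                    ((W ↔ Y) ∧ Z): α-rule — add (W ↔ Y), Z.
                    × closes — contains both Z and ¬Z.
              branch 2.2.1.2 (add ¬(Z ∨ ((W ↔ Y) ∧ Z)), X):
                ¬(Z ∨ ((W ↔ Y) ∧ Z)): α-rule — add ¬Z, ¬((W ↔ Y) ∧ Z).
                ¬((W ↔ Y) ∧ Z): β-rule — branch into ¬(W ↔ Y)  //  ¬Z.
                  branch 2.2.1.2.1 (add ¬(W ↔ Y)):
                    ¬(W ↔ Y): β-rule — branch into W, ¬Y  //  ¬W, Y.
                      branch 2.2.1.2.1.1 (add W, ¬Y):
                        × closes — contains both Y and ¬Y.
                      branch 2.2.1.2.1.2 (add ¬W, Y):
                        ○ open, literals {W=false, X=true, Y=true, Z=false}.
                  branch 2.2.1.2.2 (add ¬Z):
                    ○ open, literals {X=true, Y=true, Z=false}.
          branch 2.2.2 (add ¬W):
            ○ open, literals {W=false, Y=true, Z=false}.
7 branches closed, 6 open.
Each open branch fixes some atoms; the unmentioned ones are free. Counting distinct full assignments: branch {X=false, Y=false, Z=true} (W) contributes 2 new; branch {W=true, X=true, Z=true} (Y) contributes 2 new; branch {W=true, X=true, Y=true, Z=true} (none free) contributes 0 new; branch {W=false, X=true, Y=true, Z=false} (none free) contributes 1 new; branch {X=true, Y=true, Z=false} (W) contributes 1 new; branch {W=false, Y=true, Z=false} (X) contributes 1 new. Total: 7.

7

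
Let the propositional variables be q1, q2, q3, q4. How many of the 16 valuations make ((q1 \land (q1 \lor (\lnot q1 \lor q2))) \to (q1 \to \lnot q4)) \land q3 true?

6

Initial set: {(((q1 \land (q1 \lor (\lnot q1 \lor q2))) \to (q1 \to \lnot q4)) \land q3)}.
(((q1 \land (q1 \lor (\lnot q1 \lor q2))) \to (q1 \to \lnot q4)) \land q3): α-rule — add ((q1 \land (q1 \lor (\lnot q1 \lor q2))) \to (q1 \to \lnot q4)), q3.
((q1 \land (q1 \lor (\lnot q1 \lor q2))) \to (q1 \to \lnot q4)): β-rule — branch into \lnot (q1 \land (q1 \lor (\lnot q1 \lor q2)))  //  (q1 \to \lnot q4).
  branch 1 (add \lnot (q1 \land (q1 \lor (\lnot q1 \lor q2)))):
    \lnot (q1 \land (q1 \lor (\lnot q1 \lor q2))): β-rule — branch into \lnot q1  //  \lnot (q1 \lor (\lnot q1 \lor q2)).
      branch 1.1 (add \lnot q1):
        ○ open, literals {q1=F, q3=T}.
      branch 1.2 (add \lnot (q1 \lor (\lnot q1 \lor q2))):
        \lnot (q1 \lor (\lnot q1 \lor q2)): α-rule — add \lnot q1, \lnot (\lnot q1 \lor q2).
        \lnot (\lnot q1 \lor q2): α-rule — add \lnot \lnot q1, \lnot q2.
        × closes — contains both q1 and \lnot q1.
  branch 2 (add (q1 \to \lnot q4)):
    (q1 \to \lnot q4): β-rule — branch into \lnot q1  //  \lnot q4.
      branch 2.1 (add \lnot q1):
        ○ open, literals {q1=F, q3=T}.
      branch 2.2 (add \lnot q4):
        ○ open, literals {q3=T, q4=F}.
1 branch closed, 3 open.
Each open branch fixes some atoms; the unmentioned ones are free. Counting distinct full assignments: branch {q1=F, q3=T} (q2, q4) contributes 4 new; branch {q1=F, q3=T} (q2, q4) contributes 0 new; branch {q3=T, q4=F} (q1, q2) contributes 2 new. Total: 6.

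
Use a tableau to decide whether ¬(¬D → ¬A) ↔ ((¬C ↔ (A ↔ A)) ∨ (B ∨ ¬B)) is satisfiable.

Initial set: {(¬(¬D → ¬A) ↔ ((¬C ↔ (A ↔ A)) ∨ (B ∨ ¬B)))}.
(¬(¬D → ¬A) ↔ ((¬C ↔ (A ↔ A)) ∨ (B ∨ ¬B))): β-rule — branch into ¬(¬D → ¬A), ((¬C ↔ (A ↔ A)) ∨ (B ∨ ¬B))  //  ¬¬(¬D → ¬A), ¬((¬C ↔ (A ↔ A)) ∨ (B ∨ ¬B)).
  branch 1 (add ¬(¬D → ¬A), ((¬C ↔ (A ↔ A)) ∨ (B ∨ ¬B))):
    ¬(¬D → ¬A): α-rule — add ¬D, ¬¬A.
    ((¬C ↔ (A ↔ A)) ∨ (B ∨ ¬B)): β-rule — branch into (¬C ↔ (A ↔ A))  //  (B ∨ ¬B).
      branch 1.1 (add (¬C ↔ (A ↔ A))):
        (¬C ↔ (A ↔ A)): β-rule — branch into ¬C, (A ↔ A)  //  ¬¬C, ¬(A ↔ A).
          branch 1.1.1 (add ¬C, (A ↔ A)):
            (A ↔ A): β-rule — branch into A, A  //  ¬A, ¬A.
              branch 1.1.1.1 (add A, A):
                ○ open, literals {A=T, C=F, D=F}.
              branch 1.1.1.2 (add ¬A, ¬A):
                × closes — contains both A and ¬A.
          branch 1.1.2 (add ¬¬C, ¬(A ↔ A)):
            ¬(A ↔ A): β-rule — branch into A, ¬A  //  ¬A, A.
              branch 1.1.2.1 (add A, ¬A):
                × closes — contains both A and ¬A.
              branch 1.1.2.2 (add ¬A, A):
                × closes — contains both A and ¬A.
      branch 1.2 (add (B ∨ ¬B)):
        (B ∨ ¬B): β-rule — branch into B  //  ¬B.
          branch 1.2.1 (add B):
            ○ open, literals {A=T, B=T, D=F}.
          branch 1.2.2 (add ¬B):
            ○ open, literals {A=T, B=F, D=F}.
  branch 2 (add ¬¬(¬D → ¬A), ¬((¬C ↔ (A ↔ A)) ∨ (B ∨ ¬B))):
    ¬((¬C ↔ (A ↔ A)) ∨ (B ∨ ¬B)): α-rule — add ¬(¬C ↔ (A ↔ A)), ¬(B ∨ ¬B).
    ¬(B ∨ ¬B): α-rule — add ¬B, ¬¬B.
    × closes — contains both B and ¬B.
4 branches closed, 3 open.
An open branch gives a satisfying assignment: A=T, C=F, D=F.

Satisfiable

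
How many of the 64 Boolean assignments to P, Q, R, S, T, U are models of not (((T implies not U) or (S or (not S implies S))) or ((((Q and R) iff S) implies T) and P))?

4

Initial set: {T not (((T implies not U) or (S or (not S implies S))) or ((((Q and R) iff S) implies T) and P))}.
T not (((T implies not U) or (S or (not S implies S))) or ((((Q and R) iff S) implies T) and P)): α-rule — add F ((T implies not U) or (S or (not S implies S))), F ((((Q and R) iff S) implies T) and P).
F ((T implies not U) or (S or (not S implies S))): α-rule — add F (T implies not U), F (S or (not S implies S)).
F (T implies not U): α-rule — add T T, F not U.
F (S or (not S implies S)): α-rule — add F S, F (not S implies S).
F (not S implies S): α-rule — add T not S, F S.
F ((((Q and R) iff S) implies T) and P): β-rule — branch into F (((Q and R) iff S) implies T)  //  F P.
  branch 1 (add F (((Q and R) iff S) implies T)):
    F (((Q and R) iff S) implies T): α-rule — add T ((Q and R) iff S), F T.
    × closes — contains both T and not T.
  branch 2 (add F P):
    ○ open, literals {P=0, S=0, T=1, U=1}.
1 branch closed, 1 open.
Each open branch fixes some atoms; the unmentioned ones are free. Counting distinct full assignments: branch {P=0, S=0, T=1, U=1} (Q, R) contributes 4 new. Total: 4.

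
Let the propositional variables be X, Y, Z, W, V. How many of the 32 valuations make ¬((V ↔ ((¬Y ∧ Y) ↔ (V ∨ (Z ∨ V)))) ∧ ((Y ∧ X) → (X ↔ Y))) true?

Initial set: {¬((V ↔ ((¬Y ∧ Y) ↔ (V ∨ (Z ∨ V)))) ∧ ((Y ∧ X) → (X ↔ Y)))}.
¬((V ↔ ((¬Y ∧ Y) ↔ (V ∨ (Z ∨ V)))) ∧ ((Y ∧ X) → (X ↔ Y))): β-rule — branch into ¬(V ↔ ((¬Y ∧ Y) ↔ (V ∨ (Z ∨ V))))  //  ¬((Y ∧ X) → (X ↔ Y)).
  branch 1 (add ¬(V ↔ ((¬Y ∧ Y) ↔ (V ∨ (Z ∨ V))))):
    ¬(V ↔ ((¬Y ∧ Y) ↔ (V ∨ (Z ∨ V)))): β-rule — branch into V, ¬((¬Y ∧ Y) ↔ (V ∨ (Z ∨ V)))  //  ¬V, ((¬Y ∧ Y) ↔ (V ∨ (Z ∨ V))).
      branch 1.1 (add V, ¬((¬Y ∧ Y) ↔ (V ∨ (Z ∨ V)))):
        ¬((¬Y ∧ Y) ↔ (V ∨ (Z ∨ V))): β-rule — branch into (¬Y ∧ Y), ¬(V ∨ (Z ∨ V))  //  ¬(¬Y ∧ Y), (V ∨ (Z ∨ V)).
          branch 1.1.1 (add (¬Y ∧ Y), ¬(V ∨ (Z ∨ V))):
            (¬Y ∧ Y): α-rule — add ¬Y, Y.
            × closes — contains both Y and ¬Y.
          branch 1.1.2 (add ¬(¬Y ∧ Y), (V ∨ (Z ∨ V))):
            ¬(¬Y ∧ Y): β-rule — branch into ¬¬Y  //  ¬Y.
              branch 1.1.2.1 (add ¬¬Y):
                (V ∨ (Z ∨ V)): β-rule — branch into V  //  (Z ∨ V).
                  branch 1.1.2.1.1 (add V):
                    ○ open, literals {V=true, Y=true}.
                  branch 1.1.2.1.2 (add (Z ∨ V)):
                    (Z ∨ V): β-rule — branch into Z  //  V.
                      branch 1.1.2.1.2.1 (add Z):
                        ○ open, literals {V=true, Y=true, Z=true}.
                      branch 1.1.2.1.2.2 (add V):
                        ○ open, literals {V=true, Y=true}.
              branch 1.1.2.2 (add ¬Y):
                (V ∨ (Z ∨ V)): β-rule — branch into V  //  (Z ∨ V).
                  branch 1.1.2.2.1 (add V):
                    ○ open, literals {V=true, Y=false}.
                  branch 1.1.2.2.2 (add (Z ∨ V)):
                    (Z ∨ V): β-rule — branch into Z  //  V.
                      branch 1.1.2.2.2.1 (add Z):
                        ○ open, literals {V=true, Y=false, Z=true}.
                      branch 1.1.2.2.2.2 (add V):
                        ○ open, literals {V=true, Y=false}.
      branch 1.2 (add ¬V, ((¬Y ∧ Y) ↔ (V ∨ (Z ∨ V)))):
        ((¬Y ∧ Y) ↔ (V ∨ (Z ∨ V))): β-rule — branch into (¬Y ∧ Y), (V ∨ (Z ∨ V))  //  ¬(¬Y ∧ Y), ¬(V ∨ (Z ∨ V)).
          branch 1.2.1 (add (¬Y ∧ Y), (V ∨ (Z ∨ V))):
            (¬Y ∧ Y): α-rule — add ¬Y, Y.
            × closes — contains both Y and ¬Y.
          branch 1.2.2 (add ¬(¬Y ∧ Y), ¬(V ∨ (Z ∨ V))):
            ¬(V ∨ (Z ∨ V)): α-rule — add ¬V, ¬(Z ∨ V).
            ¬(Z ∨ V): α-rule — add ¬Z, ¬V.
            ¬(¬Y ∧ Y): β-rule — branch into ¬¬Y  //  ¬Y.
              branch 1.2.2.1 (add ¬¬Y):
                ○ open, literals {V=false, Y=true, Z=false}.
              branch 1.2.2.2 (add ¬Y):
                ○ open, literals {V=false, Y=false, Z=false}.
  branch 2 (add ¬((Y ∧ X) → (X ↔ Y))):
    ¬((Y ∧ X) → (X ↔ Y)): α-rule — add (Y ∧ X), ¬(X ↔ Y).
    (Y ∧ X): α-rule — add Y, X.
    ¬(X ↔ Y): β-rule — branch into X, ¬Y  //  ¬X, Y.
      branch 2.1 (add X, ¬Y):
        × closes — contains both Y and ¬Y.
      branch 2.2 (add ¬X, Y):
        × closes — contains both X and ¬X.
4 branches closed, 8 open.
Each open branch fixes some atoms; the unmentioned ones are free. Counting distinct full assignments: branch {V=true, Y=true} (X, Z, W) contributes 8 new; branch {V=true, Y=true, Z=true} (X, W) contributes 0 new; branch {V=true, Y=true} (X, Z, W) contributes 0 new; branch {V=true, Y=false} (X, Z, W) contributes 8 new; branch {V=true, Y=false, Z=true} (X, W) contributes 0 new; branch {V=true, Y=false} (X, Z, W) contributes 0 new; branch {V=false, Y=true, Z=false} (X, W) contributes 4 new; branch {V=false, Y=false, Z=false} (X, W) contributes 4 new. Total: 24.

24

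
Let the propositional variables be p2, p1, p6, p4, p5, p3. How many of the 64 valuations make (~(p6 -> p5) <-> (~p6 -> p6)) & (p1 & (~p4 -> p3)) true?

18

Initial set: {((~(p6 -> p5) <-> (~p6 -> p6)) & (p1 & (~p4 -> p3)))}.
((~(p6 -> p5) <-> (~p6 -> p6)) & (p1 & (~p4 -> p3))): α-rule — add (~(p6 -> p5) <-> (~p6 -> p6)), (p1 & (~p4 -> p3)).
(p1 & (~p4 -> p3)): α-rule — add p1, (~p4 -> p3).
(~(p6 -> p5) <-> (~p6 -> p6)): β-rule — branch into ~(p6 -> p5), (~p6 -> p6)  //  ~~(p6 -> p5), ~(~p6 -> p6).
  branch 1 (add ~(p6 -> p5), (~p6 -> p6)):
    ~(p6 -> p5): α-rule — add p6, ~p5.
    (~p4 -> p3): β-rule — branch into ~~p4  //  p3.
      branch 1.1 (add ~~p4):
        (~p6 -> p6): β-rule — branch into ~~p6  //  p6.
          branch 1.1.1 (add ~~p6):
            ○ open, literals {p1=true, p4=true, p5=false, p6=true}.
          branch 1.1.2 (add p6):
            ○ open, literals {p1=true, p4=true, p5=false, p6=true}.
      branch 1.2 (add p3):
        (~p6 -> p6): β-rule — branch into ~~p6  //  p6.
          branch 1.2.1 (add ~~p6):
            ○ open, literals {p1=true, p3=true, p5=false, p6=true}.
          branch 1.2.2 (add p6):
            ○ open, literals {p1=true, p3=true, p5=false, p6=true}.
  branch 2 (add ~~(p6 -> p5), ~(~p6 -> p6)):
    ~(~p6 -> p6): α-rule — add ~p6, ~p6.
    (~p4 -> p3): β-rule — branch into ~~p4  //  p3.
      branch 2.1 (add ~~p4):
        ~~(p6 -> p5): β-rule — branch into ~p6  //  p5.
          branch 2.1.1 (add ~p6):
            ○ open, literals {p1=true, p4=true, p6=false}.
          branch 2.1.2 (add p5):
            ○ open, literals {p1=true, p4=true, p5=true, p6=false}.
      branch 2.2 (add p3):
        ~~(p6 -> p5): β-rule — branch into ~p6  //  p5.
          branch 2.2.1 (add ~p6):
            ○ open, literals {p1=true, p3=true, p6=false}.
          branch 2.2.2 (add p5):
            ○ open, literals {p1=true, p3=true, p5=true, p6=false}.
0 branches closed, 8 open.
Each open branch fixes some atoms; the unmentioned ones are free. Counting distinct full assignments: branch {p1=true, p4=true, p5=false, p6=true} (p2, p3) contributes 4 new; branch {p1=true, p4=true, p5=false, p6=true} (p2, p3) contributes 0 new; branch {p1=true, p3=true, p5=false, p6=true} (p2, p4) contributes 2 new; branch {p1=true, p3=true, p5=false, p6=true} (p2, p4) contributes 0 new; branch {p1=true, p4=true, p6=false} (p2, p5, p3) contributes 8 new; branch {p1=true, p4=true, p5=true, p6=false} (p2, p3) contributes 0 new; branch {p1=true, p3=true, p6=false} (p2, p4, p5) contributes 4 new; branch {p1=true, p3=true, p5=true, p6=false} (p2, p4) contributes 0 new. Total: 18.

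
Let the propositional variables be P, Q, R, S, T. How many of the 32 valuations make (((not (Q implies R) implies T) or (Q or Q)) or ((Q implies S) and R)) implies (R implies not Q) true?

Initial set: {T ((((not (Q implies R) implies T) or (Q or Q)) or ((Q implies S) and R)) implies (R implies not Q))}.
T ((((not (Q implies R) implies T) or (Q or Q)) or ((Q implies S) and R)) implies (R implies not Q)): β-rule — branch into F (((not (Q implies R) implies T) or (Q or Q)) or ((Q implies S) and R))  //  T (R implies not Q).
  branch 1 (add F (((not (Q implies R) implies T) or (Q or Q)) or ((Q implies S) and R))):
    F (((not (Q implies R) implies T) or (Q or Q)) or ((Q implies S) and R)): α-rule — add F ((not (Q implies R) implies T) or (Q or Q)), F ((Q implies S) and R).
    F ((not (Q implies R) implies T) or (Q or Q)): α-rule — add F (not (Q implies R) implies T), F (Q or Q).
    F (not (Q implies R) implies T): α-rule — add T not (Q implies R), F T.
    F (Q or Q): α-rule — add F Q, F Q.
    T not (Q implies R): α-rule — add T Q, F R.
    × closes — contains both Q and not Q.
  branch 2 (add T (R implies not Q)):
    T (R implies not Q): β-rule — branch into F R  //  T not Q.
      branch 2.1 (add F R):
        ○ open, literals {R=F}.
      branch 2.2 (add T not Q):
        ○ open, literals {Q=F}.
1 branch closed, 2 open.
Each open branch fixes some atoms; the unmentioned ones are free. Counting distinct full assignments: branch {R=F} (P, Q, S, T) contributes 16 new; branch {Q=F} (P, R, S, T) contributes 8 new. Total: 24.

24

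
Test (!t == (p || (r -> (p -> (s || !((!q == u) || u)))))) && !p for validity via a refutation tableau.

Assume the negation and expand:
Initial set: {!((!t == (p || (r -> (p -> (s || !((!q == u) || u)))))) && !p)}.
!((!t == (p || (r -> (p -> (s || !((!q == u) || u)))))) && !p): β-rule — branch into !(!t == (p || (r -> (p -> (s || !((!q == u) || u))))))  //  !!p.
  branch 1 (add !(!t == (p || (r -> (p -> (s || !((!q == u) || u))))))):
    !(!t == (p || (r -> (p -> (s || !((!q == u) || u)))))): β-rule — branch into !t, !(p || (r -> (p -> (s || !((!q == u) || u)))))  //  !!t, (p || (r -> (p -> (s || !((!q == u) || u))))).
      branch 1.1 (add !t, !(p || (r -> (p -> (s || !((!q == u) || u)))))):
        !(p || (r -> (p -> (s || !((!q == u) || u))))): α-rule — add !p, !(r -> (p -> (s || !((!q == u) || u)))).
        !(r -> (p -> (s || !((!q == u) || u)))): α-rule — add r, !(p -> (s || !((!q == u) || u))).
        !(p -> (s || !((!q == u) || u))): α-rule — add p, !(s || !((!q == u) || u)).
        × closes — contains both p and !p.
      branch 1.2 (add !!t, (p || (r -> (p -> (s || !((!q == u) || u)))))):
        (p || (r -> (p -> (s || !((!q == u) || u))))): β-rule — branch into p  //  (r -> (p -> (s || !((!q == u) || u)))).
          branch 1.2.1 (add p):
            ○ open, literals {p=T, t=T}.
          branch 1.2.2 (add (r -> (p -> (s || !((!q == u) || u))))):
            (r -> (p -> (s || !((!q == u) || u)))): β-rule — branch into !r  //  (p -> (s || !((!q == u) || u))).
              branch 1.2.2.1 (add !r):
                ○ open, literals {r=F, t=T}.
              branch 1.2.2.2 (add (p -> (s || !((!q == u) || u)))):
                (p -> (s || !((!q == u) || u))): β-rule — branch into !p  //  (s || !((!q == u) || u)).
                  branch 1.2.2.2.1 (add !p):
                    ○ open, literals {p=F, t=T}.
                  branch 1.2.2.2.2 (add (s || !((!q == u) || u))):
                    (s || !((!q == u) || u)): β-rule — branch into s  //  !((!q == u) || u).
                      branch 1.2.2.2.2.1 (add s):
                        ○ open, literals {s=T, t=T}.
                      branch 1.2.2.2.2.2 (add !((!q == u) || u)):
                        !((!q == u) || u): α-rule — add !(!q == u), !u.
                        !(!q == u): β-rule — branch into !q, !u  //  !!q, u.
                          branch 1.2.2.2.2.2.1 (add !q, !u):
                            ○ open, literals {q=F, t=T, u=F}.
                          branch 1.2.2.2.2.2.2 (add !!q, u):
                            × closes — contains both u and !u.
  branch 2 (add !!p):
    ○ open, literals {p=T}.
2 branches closed, 6 open.
An open branch gives a countermodel: p=T, t=T (unmentioned atoms arbitrary); under it the original formula is false.

Not valid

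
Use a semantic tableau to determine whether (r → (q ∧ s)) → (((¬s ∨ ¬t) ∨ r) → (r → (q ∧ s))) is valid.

Valid

Assume the negation and expand:
Initial set: {¬((r → (q ∧ s)) → (((¬s ∨ ¬t) ∨ r) → (r → (q ∧ s))))}.
¬((r → (q ∧ s)) → (((¬s ∨ ¬t) ∨ r) → (r → (q ∧ s)))): α-rule — add (r → (q ∧ s)), ¬(((¬s ∨ ¬t) ∨ r) → (r → (q ∧ s))).
¬(((¬s ∨ ¬t) ∨ r) → (r → (q ∧ s))): α-rule — add ((¬s ∨ ¬t) ∨ r), ¬(r → (q ∧ s)).
¬(r → (q ∧ s)): α-rule — add r, ¬(q ∧ s).
(r → (q ∧ s)): β-rule — branch into ¬r  //  (q ∧ s).
  branch 1 (add ¬r):
    × closes — contains both r and ¬r.
  branch 2 (add (q ∧ s)):
    (q ∧ s): α-rule — add q, s.
    ((¬s ∨ ¬t) ∨ r): β-rule — branch into (¬s ∨ ¬t)  //  r.
      branch 2.1 (add (¬s ∨ ¬t)):
        ¬(q ∧ s): β-rule — branch into ¬q  //  ¬s.
          branch 2.1.1 (add ¬q):
            × closes — contains both q and ¬q.
          branch 2.1.2 (add ¬s):
            × closes — contains both s and ¬s.
      branch 2.2 (add r):
        ¬(q ∧ s): β-rule — branch into ¬q  //  ¬s.
          branch 2.2.1 (add ¬q):
            × closes — contains both q and ¬q.
          branch 2.2.2 (add ¬s):
            × closes — contains both s and ¬s.
All 5 branches close.
Every branch closed, so the negation is unsatisfiable and the formula is valid.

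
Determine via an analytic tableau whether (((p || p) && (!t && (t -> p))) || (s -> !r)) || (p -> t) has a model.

Satisfiable

Initial set: {((((p || p) && (!t && (t -> p))) || (s -> !r)) || (p -> t))}.
((((p || p) && (!t && (t -> p))) || (s -> !r)) || (p -> t)): β-rule — branch into (((p || p) && (!t && (t -> p))) || (s -> !r))  //  (p -> t).
  branch 1 (add (((p || p) && (!t && (t -> p))) || (s -> !r))):
    (((p || p) && (!t && (t -> p))) || (s -> !r)): β-rule — branch into ((p || p) && (!t && (t -> p)))  //  (s -> !r).
      branch 1.1 (add ((p || p) && (!t && (t -> p)))):
        ((p || p) && (!t && (t -> p))): α-rule — add (p || p), (!t && (t -> p)).
        (!t && (t -> p)): α-rule — add !t, (t -> p).
        (p || p): β-rule — branch into p  //  p.
          branch 1.1.1 (add p):
            (t -> p): β-rule — branch into !t  //  p.
              branch 1.1.1.1 (add !t):
                ○ open, literals {p=T, t=F}.
              branch 1.1.1.2 (add p):
                ○ open, literals {p=T, t=F}.
          branch 1.1.2 (add p):
            (t -> p): β-rule — branch into !t  //  p.
              branch 1.1.2.1 (add !t):
                ○ open, literals {p=T, t=F}.
              branch 1.1.2.2 (add p):
                ○ open, literals {p=T, t=F}.
      branch 1.2 (add (s -> !r)):
        (s -> !r): β-rule — branch into !s  //  !r.
          branch 1.2.1 (add !s):
            ○ open, literals {s=F}.
          branch 1.2.2 (add !r):
            ○ open, literals {r=F}.
  branch 2 (add (p -> t)):
    (p -> t): β-rule — branch into !p  //  t.
      branch 2.1 (add !p):
        ○ open, literals {p=F}.
      branch 2.2 (add t):
        ○ open, literals {t=T}.
0 branches closed, 8 open.
An open branch gives a satisfying assignment: p=T, t=F.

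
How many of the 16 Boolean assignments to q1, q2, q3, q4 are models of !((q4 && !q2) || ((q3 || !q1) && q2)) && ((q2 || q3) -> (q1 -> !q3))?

5

Initial set: {(!((q4 && !q2) || ((q3 || !q1) && q2)) && ((q2 || q3) -> (q1 -> !q3)))}.
(!((q4 && !q2) || ((q3 || !q1) && q2)) && ((q2 || q3) -> (q1 -> !q3))): α-rule — add !((q4 && !q2) || ((q3 || !q1) && q2)), ((q2 || q3) -> (q1 -> !q3)).
!((q4 && !q2) || ((q3 || !q1) && q2)): α-rule — add !(q4 && !q2), !((q3 || !q1) && q2).
((q2 || q3) -> (q1 -> !q3)): β-rule — branch into !(q2 || q3)  //  (q1 -> !q3).
  branch 1 (add !(q2 || q3)):
    !(q2 || q3): α-rule — add !q2, !q3.
    !(q4 && !q2): β-rule — branch into !q4  //  !!q2.
      branch 1.1 (add !q4):
        !((q3 || !q1) && q2): β-rule — branch into !(q3 || !q1)  //  !q2.
          branch 1.1.1 (add !(q3 || !q1)):
            !(q3 || !q1): α-rule — add !q3, !!q1.
            ○ open, literals {q1=true, q2=false, q3=false, q4=false}.
          branch 1.1.2 (add !q2):
            ○ open, literals {q2=false, q3=false, q4=false}.
      branch 1.2 (add !!q2):
        × closes — contains both q2 and !q2.
  branch 2 (add (q1 -> !q3)):
    !(q4 && !q2): β-rule — branch into !q4  //  !!q2.
      branch 2.1 (add !q4):
        !((q3 || !q1) && q2): β-rule — branch into !(q3 || !q1)  //  !q2.
          branch 2.1.1 (add !(q3 || !q1)):
            !(q3 || !q1): α-rule — add !q3, !!q1.
            (q1 -> !q3): β-rule — branch into !q1  //  !q3.
              branch 2.1.1.1 (add !q1):
                × closes — contains both q1 and !q1.
              branch 2.1.1.2 (add !q3):
                ○ open, literals {q1=true, q3=false, q4=false}.
          branch 2.1.2 (add !q2):
            (q1 -> !q3): β-rule — branch into !q1  //  !q3.
              branch 2.1.2.1 (add !q1):
                ○ open, literals {q1=false, q2=false, q4=false}.
              branch 2.1.2.2 (add !q3):
                ○ open, literals {q2=false, q3=false, q4=false}.
      branch 2.2 (add !!q2):
        !((q3 || !q1) && q2): β-rule — branch into !(q3 || !q1)  //  !q2.
          branch 2.2.1 (add !(q3 || !q1)):
            !(q3 || !q1): α-rule — add !q3, !!q1.
            (q1 -> !q3): β-rule — branch into !q1  //  !q3.
              branch 2.2.1.1 (add !q1):
                × closes — contains both q1 and !q1.
              branch 2.2.1.2 (add !q3):
                ○ open, literals {q1=true, q2=true, q3=false}.
          branch 2.2.2 (add !q2):
            × closes — contains both q2 and !q2.
4 branches closed, 6 open.
Each open branch fixes some atoms; the unmentioned ones are free. Counting distinct full assignments: branch {q1=true, q2=false, q3=false, q4=false} (none free) contributes 1 new; branch {q2=false, q3=false, q4=false} (q1) contributes 1 new; branch {q1=true, q3=false, q4=false} (q2) contributes 1 new; branch {q1=false, q2=false, q4=false} (q3) contributes 1 new; branch {q2=false, q3=false, q4=false} (q1) contributes 0 new; branch {q1=true, q2=true, q3=false} (q4) contributes 1 new. Total: 5.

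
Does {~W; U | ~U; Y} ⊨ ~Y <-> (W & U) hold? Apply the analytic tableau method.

Yes

Initial set: {T ~W; T (U | ~U); T Y; F (~Y <-> (W & U))}.
T (U | ~U): β-rule — branch into T U  //  T ~U.
  branch 1 (add T U):
    F (~Y <-> (W & U)): β-rule — branch into T ~Y, F (W & U)  //  F ~Y, T (W & U).
      branch 1.1 (add T ~Y, F (W & U)):
        × closes — contains both Y and ~Y.
      branch 1.2 (add F ~Y, T (W & U)):
        T (W & U): α-rule — add T W, T U.
        × closes — contains both W and ~W.
  branch 2 (add T ~U):
    F (~Y <-> (W & U)): β-rule — branch into T ~Y, F (W & U)  //  F ~Y, T (W & U).
      branch 2.1 (add T ~Y, F (W & U)):
        × closes — contains both Y and ~Y.
      branch 2.2 (add F ~Y, T (W & U)):
        T (W & U): α-rule — add T W, T U.
        × closes — contains both W and ~W.
All 4 branches close.
Every branch closed, so the premises entail the conclusion.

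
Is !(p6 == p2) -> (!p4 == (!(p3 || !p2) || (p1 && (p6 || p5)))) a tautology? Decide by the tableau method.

Not valid

Assume the negation and expand:
Initial set: {!(!(p6 == p2) -> (!p4 == (!(p3 || !p2) || (p1 && (p6 || p5)))))}.
!(!(p6 == p2) -> (!p4 == (!(p3 || !p2) || (p1 && (p6 || p5))))): α-rule — add !(p6 == p2), !(!p4 == (!(p3 || !p2) || (p1 && (p6 || p5)))).
!(p6 == p2): β-rule — branch into p6, !p2  //  !p6, p2.
  branch 1 (add p6, !p2):
    !(!p4 == (!(p3 || !p2) || (p1 && (p6 || p5)))): β-rule — branch into !p4, !(!(p3 || !p2) || (p1 && (p6 || p5)))  //  !!p4, (!(p3 || !p2) || (p1 && (p6 || p5))).
      branch 1.1 (add !p4, !(!(p3 || !p2) || (p1 && (p6 || p5)))):
        !(!(p3 || !p2) || (p1 && (p6 || p5))): α-rule — add !!(p3 || !p2), !(p1 && (p6 || p5)).
        !!(p3 || !p2): β-rule — branch into p3  //  !p2.
          branch 1.1.1 (add p3):
            !(p1 && (p6 || p5)): β-rule — branch into !p1  //  !(p6 || p5).
              branch 1.1.1.1 (add !p1):
                ○ open, literals {p1=F, p2=F, p3=T, p4=F, p6=T}.
              branch 1.1.1.2 (add !(p6 || p5)):
                !(p6 || p5): α-rule — add !p6, !p5.
                × closes — contains both p6 and !p6.
          branch 1.1.2 (add !p2):
            !(p1 && (p6 || p5)): β-rule — branch into !p1  //  !(p6 || p5).
              branch 1.1.2.1 (add !p1):
                ○ open, literals {p1=F, p2=F, p4=F, p6=T}.
              branch 1.1.2.2 (add !(p6 || p5)):
                !(p6 || p5): α-rule — add !p6, !p5.
                × closes — contains both p6 and !p6.
      branch 1.2 (add !!p4, (!(p3 || !p2) || (p1 && (p6 || p5)))):
        (!(p3 || !p2) || (p1 && (p6 || p5))): β-rule — branch into !(p3 || !p2)  //  (p1 && (p6 || p5)).
          branch 1.2.1 (add !(p3 || !p2)):
            !(p3 || !p2): α-rule — add !p3, !!p2.
            × closes — contains both p2 and !p2.
          branch 1.2.2 (add (p1 && (p6 || p5))):
            (p1 && (p6 || p5)): α-rule — add p1, (p6 || p5).
            (p6 || p5): β-rule — branch into p6  //  p5.
              branch 1.2.2.1 (add p6):
                ○ open, literals {p1=T, p2=F, p4=T, p6=T}.
              branch 1.2.2.2 (add p5):
                ○ open, literals {p1=T, p2=F, p4=T, p5=T, p6=T}.
  branch 2 (add !p6, p2):
    !(!p4 == (!(p3 || !p2) || (p1 && (p6 || p5)))): β-rule — branch into !p4, !(!(p3 || !p2) || (p1 && (p6 || p5)))  //  !!p4, (!(p3 || !p2) || (p1 && (p6 || p5))).
      branch 2.1 (add !p4, !(!(p3 || !p2) || (p1 && (p6 || p5)))):
        !(!(p3 || !p2) || (p1 && (p6 || p5))): α-rule — add !!(p3 || !p2), !(p1 && (p6 || p5)).
        !!(p3 || !p2): β-rule — branch into p3  //  !p2.
          branch 2.1.1 (add p3):
            !(p1 && (p6 || p5)): β-rule — branch into !p1  //  !(p6 || p5).
              branch 2.1.1.1 (add !p1):
                ○ open, literals {p1=F, p2=T, p3=T, p4=F, p6=F}.
              branch 2.1.1.2 (add !(p6 || p5)):
                !(p6 || p5): α-rule — add !p6, !p5.
                ○ open, literals {p2=T, p3=T, p4=F, p5=F, p6=F}.
          branch 2.1.2 (add !p2):
            × closes — contains both p2 and !p2.
      branch 2.2 (add !!p4, (!(p3 || !p2) || (p1 && (p6 || p5)))):
        (!(p3 || !p2) || (p1 && (p6 || p5))): β-rule — branch into !(p3 || !p2)  //  (p1 && (p6 || p5)).
          branch 2.2.1 (add !(p3 || !p2)):
            !(p3 || !p2): α-rule — add !p3, !!p2.
            ○ open, literals {p2=T, p3=F, p4=T, p6=F}.
          branch 2.2.2 (add (p1 && (p6 || p5))):
            (p1 && (p6 || p5)): α-rule — add p1, (p6 || p5).
            (p6 || p5): β-rule — branch into p6  //  p5.
              branch 2.2.2.1 (add p6):
                × closes — contains both p6 and !p6.
              branch 2.2.2.2 (add p5):
                ○ open, literals {p1=T, p2=T, p4=T, p5=T, p6=F}.
5 branches closed, 8 open.
An open branch gives a countermodel: p1=F, p2=F, p3=T, p4=F, p6=T (unmentioned atoms arbitrary); under it the original formula is false.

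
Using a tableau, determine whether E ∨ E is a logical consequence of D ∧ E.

Yes

Initial set: {(D ∧ E); ¬(E ∨ E)}.
(D ∧ E): α-rule — add D, E.
¬(E ∨ E): α-rule — add ¬E, ¬E.
× closes — contains both E and ¬E.
All 1 branch closes.
Every branch closed, so the premises entail the conclusion.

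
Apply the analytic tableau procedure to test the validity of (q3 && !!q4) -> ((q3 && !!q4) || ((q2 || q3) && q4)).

Valid

Assume the negation and expand:
Initial set: {!((q3 && !!q4) -> ((q3 && !!q4) || ((q2 || q3) && q4)))}.
!((q3 && !!q4) -> ((q3 && !!q4) || ((q2 || q3) && q4))): α-rule — add (q3 && !!q4), !((q3 && !!q4) || ((q2 || q3) && q4)).
(q3 && !!q4): α-rule — add q3, !!q4.
!((q3 && !!q4) || ((q2 || q3) && q4)): α-rule — add !(q3 && !!q4), !((q2 || q3) && q4).
!!q4: drop double negation, giving q4.
!(q3 && !!q4): β-rule — branch into !q3  //  !!!q4.
  branch 1 (add !q3):
    × closes — contains both q3 and !q3.
  branch 2 (add !!!q4):
    !!!q4: drop double negation, giving !q4.
    × closes — contains both q4 and !q4.
All 2 branches close.
Every branch closed, so the negation is unsatisfiable and the formula is valid.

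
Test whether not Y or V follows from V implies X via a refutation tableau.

No

Initial set: {T (V implies X); F (not Y or V)}.
F (not Y or V): α-rule — add F not Y, F V.
T (V implies X): β-rule — branch into F V  //  T X.
  branch 1 (add F V):
    ○ open, literals {V=F, Y=T}.
  branch 2 (add T X):
    ○ open, literals {V=F, X=T, Y=T}.
0 branches closed, 2 open.
An open branch gives a countermodel: V=F, Y=T (unmentioned atoms arbitrary); the premises hold there but the conclusion fails.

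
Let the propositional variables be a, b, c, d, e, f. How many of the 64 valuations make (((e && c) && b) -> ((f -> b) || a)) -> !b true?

Initial set: {((((e && c) && b) -> ((f -> b) || a)) -> !b)}.
((((e && c) && b) -> ((f -> b) || a)) -> !b): β-rule — branch into !(((e && c) && b) -> ((f -> b) || a))  //  !b.
  branch 1 (add !(((e && c) && b) -> ((f -> b) || a))):
    !(((e && c) && b) -> ((f -> b) || a)): α-rule — add ((e && c) && b), !((f -> b) || a).
    ((e && c) && b): α-rule — add (e && c), b.
    !((f -> b) || a): α-rule — add !(f -> b), !a.
    (e && c): α-rule — add e, c.
    !(f -> b): α-rule — add f, !b.
    × closes — contains both b and !b.
  branch 2 (add !b):
    ○ open, literals {b=0}.
1 branch closed, 1 open.
Each open branch fixes some atoms; the unmentioned ones are free. Counting distinct full assignments: branch {b=0} (a, c, d, e, f) contributes 32 new. Total: 32.

32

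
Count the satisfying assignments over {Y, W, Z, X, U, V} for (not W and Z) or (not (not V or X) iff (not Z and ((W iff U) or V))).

44

Initial set: {((not W and Z) or (not (not V or X) iff (not Z and ((W iff U) or V))))}.
((not W and Z) or (not (not V or X) iff (not Z and ((W iff U) or V)))): β-rule — branch into (not W and Z)  //  (not (not V or X) iff (not Z and ((W iff U) or V))).
  branch 1 (add (not W and Z)):
    (not W and Z): α-rule — add not W, Z.
    ○ open, literals {W=F, Z=T}.
  branch 2 (add (not (not V or X) iff (not Z and ((W iff U) or V)))):
    (not (not V or X) iff (not Z and ((W iff U) or V))): β-rule — branch into not (not V or X), (not Z and ((W iff U) or V))  //  not not (not V or X), not (not Z and ((W iff U) or V)).
      branch 2.1 (add not (not V or X), (not Z and ((W iff U) or V))):
        not (not V or X): α-rule — add not not V, not X.
        (not Z and ((W iff U) or V)): α-rule — add not Z, ((W iff U) or V).
        ((W iff U) or V): β-rule — branch into (W iff U)  //  V.
          branch 2.1.1 (add (W iff U)):
            (W iff U): β-rule — branch into W, U  //  not W, not U.
              branch 2.1.1.1 (add W, U):
                ○ open, literals {U=T, V=T, W=T, X=F, Z=F}.
              branch 2.1.1.2 (add not W, not U):
                ○ open, literals {U=F, V=T, W=F, X=F, Z=F}.
          branch 2.1.2 (add V):
            ○ open, literals {V=T, X=F, Z=F}.
      branch 2.2 (add not not (not V or X), not (not Z and ((W iff U) or V))):
        not not (not V or X): β-rule — branch into not V  //  X.
          branch 2.2.1 (add not V):
            not (not Z and ((W iff U) or V)): β-rule — branch into not not Z  //  not ((W iff U) or V).
              branch 2.2.1.1 (add not not Z):
                ○ open, literals {V=F, Z=T}.
              branch 2.2.1.2 (add not ((W iff U) or V)):
                not ((W iff U) or V): α-rule — add not (W iff U), not V.
                not (W iff U): β-rule — branch into W, not U  //  not W, U.
                  branch 2.2.1.2.1 (add W, not U):
                    ○ open, literals {U=F, V=F, W=T}.
                  branch 2.2.1.2.2 (add not W, U):
                    ○ open, literals {U=T, V=F, W=F}.
          branch 2.2.2 (add X):
            not (not Z and ((W iff U) or V)): β-rule — branch into not not Z  //  not ((W iff U) or V).
              branch 2.2.2.1 (add not not Z):
                ○ open, literals {X=T, Z=T}.
              branch 2.2.2.2 (add not ((W iff U) or V)):
                not ((W iff U) or V): α-rule — add not (W iff U), not V.
                not (W iff U): β-rule — branch into W, not U  //  not W, U.
                  branch 2.2.2.2.1 (add W, not U):
                    ○ open, literals {U=F, V=F, W=T, X=T}.
                  branch 2.2.2.2.2 (add not W, U):
                    ○ open, literals {U=T, V=F, W=F, X=T}.
0 branches closed, 10 open.
Each open branch fixes some atoms; the unmentioned ones are free. Counting distinct full assignments: branch {W=F, Z=T} (Y, X, U, V) contributes 16 new; branch {U=T, V=T, W=T, X=F, Z=F} (Y) contributes 2 new; branch {U=F, V=T, W=F, X=F, Z=F} (Y) contributes 2 new; branch {V=T, X=F, Z=F} (Y, W, U) contributes 4 new; branch {V=F, Z=T} (Y, W, X, U) contributes 8 new; branch {U=F, V=F, W=T} (Y, Z, X) contributes 4 new; branch {U=T, V=F, W=F} (Y, Z, X) contributes 4 new; branch {X=T, Z=T} (Y, W, U, V) contributes 4 new; branch {U=F, V=F, W=T, X=T} (Y, Z) contributes 0 new; branch {U=T, V=F, W=F, X=T} (Y, Z) contributes 0 new. Total: 44.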